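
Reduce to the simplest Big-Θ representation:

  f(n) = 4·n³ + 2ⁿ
Θ(2ⁿ)

Order the terms by growth rate: 4·n³ ≺ 2ⁿ.
The fastest-growing term 2ⁿ dominates as n → ∞; dropping its constant factor gives Θ(2ⁿ).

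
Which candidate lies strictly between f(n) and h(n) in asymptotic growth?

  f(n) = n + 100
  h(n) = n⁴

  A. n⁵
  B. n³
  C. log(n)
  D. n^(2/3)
B

We need g(n) with n + 100 = o(g(n)) and g(n) = o(n⁴), i.e. O(n) ≺ g ≺ O(n⁴).
Check each option:
  A. n⁵ — O(n⁵) does not grow strictly slower than h(n)
  B. n³ — O(n³) is strictly between O(n) and O(n⁴) ✓
  C. log(n) — O(log n) does not grow strictly faster than f(n)
  D. n^(2/3) — O(n^(2/3)) does not grow strictly faster than f(n)

Only option B (n³) lies strictly between.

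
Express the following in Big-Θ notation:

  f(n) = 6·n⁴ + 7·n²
Θ(n⁴)

Order the terms by growth rate: 7·n² ≺ 6·n⁴.
The fastest-growing term 6·n⁴ dominates as n → ∞; dropping its constant factor gives Θ(n⁴).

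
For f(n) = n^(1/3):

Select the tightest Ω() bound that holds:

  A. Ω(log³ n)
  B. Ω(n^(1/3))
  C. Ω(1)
B

f(n) = n^(1/3) is Ω(n^(1/3)).
All listed options are valid Big-Ω bounds (lower bounds),
but Ω(n^(1/3)) is the tightest (largest valid bound).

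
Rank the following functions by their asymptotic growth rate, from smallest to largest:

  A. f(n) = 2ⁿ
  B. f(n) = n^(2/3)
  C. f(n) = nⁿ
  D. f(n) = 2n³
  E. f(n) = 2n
B < E < D < A < C

Comparing growth rates:
B = n^(2/3) is O(n^(2/3))
E = 2n is O(n)
D = 2n³ is O(n³)
A = 2ⁿ is O(2ⁿ)
C = nⁿ is O(nⁿ)

Therefore, the order from slowest to fastest is: B < E < D < A < C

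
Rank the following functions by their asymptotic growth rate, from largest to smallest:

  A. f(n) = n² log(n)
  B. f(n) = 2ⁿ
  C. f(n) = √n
B > A > C

Comparing growth rates:
B = 2ⁿ is O(2ⁿ)
A = n² log(n) is O(n² log n)
C = √n is O(√n)

Therefore, the order from fastest to slowest is: B > A > C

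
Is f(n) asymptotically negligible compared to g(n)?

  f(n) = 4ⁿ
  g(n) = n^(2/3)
False

f(n) = 4ⁿ is O(4ⁿ), and g(n) = n^(2/3) is O(n^(2/3)).
Since O(4ⁿ) grows faster than or equal to O(n^(2/3)), f(n) = o(g(n)) is false.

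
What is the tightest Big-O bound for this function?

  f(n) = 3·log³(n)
O(log³ n)

The dominant term in 3·log³(n) is 3·log³(n), which is Θ(log³ n).
Constants are absorbed, so the tightest bound is O(log³ n).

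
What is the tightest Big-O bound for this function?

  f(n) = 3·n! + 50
O(n!)

The dominant term in 3·n! + 50 is 3·n!, which is Θ(n!).
Lower-order terms (50) are asymptotically negligible.
Constants are absorbed, so the tightest bound is O(n!).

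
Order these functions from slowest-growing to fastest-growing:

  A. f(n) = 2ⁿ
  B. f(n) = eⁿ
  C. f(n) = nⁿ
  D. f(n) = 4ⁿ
A < B < D < C

Comparing growth rates:
A = 2ⁿ is O(2ⁿ)
B = eⁿ is O(eⁿ)
D = 4ⁿ is O(4ⁿ)
C = nⁿ is O(nⁿ)

Therefore, the order from slowest to fastest is: A < B < D < C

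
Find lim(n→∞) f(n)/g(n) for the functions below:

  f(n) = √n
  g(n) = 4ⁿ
0

Since √n (O(√n)) grows slower than 4ⁿ (O(4ⁿ)),
the ratio f(n)/g(n) → 0 as n → ∞.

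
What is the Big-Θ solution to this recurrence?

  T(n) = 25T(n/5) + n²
Θ(n² log n)

Master Theorem: a = 25, b = 5, f(n) = n².
Compute the critical exponent d = log₅(25) = 2.
Compare f(n) = Θ(n²) against n^d:
  k = 2 = d, so f(n) = Θ(n^d) — Case 2.
  Work is balanced across levels: T(n) = Θ(n^d log n) = Θ(n² log n).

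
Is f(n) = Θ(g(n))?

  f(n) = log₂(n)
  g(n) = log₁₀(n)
True

f(n) = log₂(n) and g(n) = log₁₀(n) are both O(log n).
Since they have the same asymptotic growth rate, f(n) = Θ(g(n)) is true.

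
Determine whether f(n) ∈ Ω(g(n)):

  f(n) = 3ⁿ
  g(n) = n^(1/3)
True

f(n) = 3ⁿ is O(3ⁿ), and g(n) = n^(1/3) is O(n^(1/3)).
Since O(3ⁿ) grows at least as fast as O(n^(1/3)), f(n) = Ω(g(n)) is true.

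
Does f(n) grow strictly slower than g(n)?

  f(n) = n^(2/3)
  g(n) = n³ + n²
True

f(n) = n^(2/3) is O(n^(2/3)), and g(n) = n³ + n² is O(n³).
Since O(n^(2/3)) grows strictly slower than O(n³), f(n) = o(g(n)) is true.
This means lim(n→∞) f(n)/g(n) = 0.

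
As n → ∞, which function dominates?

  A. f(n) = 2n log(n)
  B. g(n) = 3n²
B

f(n) = 2n log(n) is O(n log n), while g(n) = 3n² is O(n²).
Since O(n²) grows faster than O(n log n), g(n) dominates.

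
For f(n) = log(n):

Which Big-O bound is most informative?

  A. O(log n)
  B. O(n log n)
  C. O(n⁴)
A

f(n) = log(n) is O(log n).
All listed options are valid Big-O bounds (upper bounds),
but O(log n) is the tightest (smallest valid bound).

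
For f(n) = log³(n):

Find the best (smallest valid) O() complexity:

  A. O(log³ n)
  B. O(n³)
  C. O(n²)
A

f(n) = log³(n) is O(log³ n).
All listed options are valid Big-O bounds (upper bounds),
but O(log³ n) is the tightest (smallest valid bound).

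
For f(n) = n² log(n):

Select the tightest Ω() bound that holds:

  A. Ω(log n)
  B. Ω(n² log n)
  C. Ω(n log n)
B

f(n) = n² log(n) is Ω(n² log n).
All listed options are valid Big-Ω bounds (lower bounds),
but Ω(n² log n) is the tightest (largest valid bound).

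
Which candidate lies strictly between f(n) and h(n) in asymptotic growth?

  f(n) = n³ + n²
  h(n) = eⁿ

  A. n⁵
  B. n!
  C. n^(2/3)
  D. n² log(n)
A

We need g(n) with n³ + n² = o(g(n)) and g(n) = o(eⁿ), i.e. O(n³) ≺ g ≺ O(eⁿ).
Check each option:
  A. n⁵ — O(n⁵) is strictly between O(n³) and O(eⁿ) ✓
  B. n! — O(n!) does not grow strictly slower than h(n)
  C. n^(2/3) — O(n^(2/3)) does not grow strictly faster than f(n)
  D. n² log(n) — O(n² log n) does not grow strictly faster than f(n)

Only option A (n⁵) lies strictly between.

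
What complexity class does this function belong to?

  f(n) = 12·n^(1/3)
O(n^(1/3))

The dominant term in 12·n^(1/3) is 12·n^(1/3), which is Θ(n^(1/3)).
Constants are absorbed, so the tightest bound is O(n^(1/3)).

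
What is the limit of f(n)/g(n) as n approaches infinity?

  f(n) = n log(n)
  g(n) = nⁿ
0

Since n log(n) (O(n log n)) grows slower than nⁿ (O(nⁿ)),
the ratio f(n)/g(n) → 0 as n → ∞.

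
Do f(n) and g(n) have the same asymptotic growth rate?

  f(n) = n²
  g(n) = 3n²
True

f(n) = n² and g(n) = 3n² are both O(n²).
Since they have the same asymptotic growth rate, f(n) = Θ(g(n)) is true.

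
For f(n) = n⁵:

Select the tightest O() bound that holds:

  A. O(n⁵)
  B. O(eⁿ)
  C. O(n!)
A

f(n) = n⁵ is O(n⁵).
All listed options are valid Big-O bounds (upper bounds),
but O(n⁵) is the tightest (smallest valid bound).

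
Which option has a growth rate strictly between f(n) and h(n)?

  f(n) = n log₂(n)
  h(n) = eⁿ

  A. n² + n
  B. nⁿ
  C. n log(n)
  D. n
A

We need g(n) with n log₂(n) = o(g(n)) and g(n) = o(eⁿ), i.e. O(n log n) ≺ g ≺ O(eⁿ).
Check each option:
  A. n² + n — O(n²) is strictly between O(n log n) and O(eⁿ) ✓
  B. nⁿ — O(nⁿ) does not grow strictly slower than h(n)
  C. n log(n) — O(n log n) does not grow strictly faster than f(n)
  D. n — O(n) does not grow strictly faster than f(n)

Only option A (n² + n) lies strictly between.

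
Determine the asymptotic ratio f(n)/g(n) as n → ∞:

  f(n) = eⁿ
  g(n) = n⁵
∞

Since eⁿ (O(eⁿ)) grows faster than n⁵ (O(n⁵)),
the ratio f(n)/g(n) → ∞ as n → ∞.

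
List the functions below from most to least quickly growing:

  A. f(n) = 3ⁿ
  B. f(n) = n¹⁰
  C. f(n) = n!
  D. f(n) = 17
C > A > B > D

Comparing growth rates:
C = n! is O(n!)
A = 3ⁿ is O(3ⁿ)
B = n¹⁰ is O(n¹⁰)
D = 17 is O(1)

Therefore, the order from fastest to slowest is: C > A > B > D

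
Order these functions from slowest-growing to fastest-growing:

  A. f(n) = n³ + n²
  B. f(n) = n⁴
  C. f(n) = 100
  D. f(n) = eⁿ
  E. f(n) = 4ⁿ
C < A < B < D < E

Comparing growth rates:
C = 100 is O(1)
A = n³ + n² is O(n³)
B = n⁴ is O(n⁴)
D = eⁿ is O(eⁿ)
E = 4ⁿ is O(4ⁿ)

Therefore, the order from slowest to fastest is: C < A < B < D < E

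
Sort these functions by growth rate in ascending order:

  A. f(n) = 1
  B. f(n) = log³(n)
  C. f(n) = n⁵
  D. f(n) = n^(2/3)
A < B < D < C

Comparing growth rates:
A = 1 is O(1)
B = log³(n) is O(log³ n)
D = n^(2/3) is O(n^(2/3))
C = n⁵ is O(n⁵)

Therefore, the order from slowest to fastest is: A < B < D < C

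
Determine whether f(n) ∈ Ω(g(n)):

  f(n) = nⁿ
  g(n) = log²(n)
True

f(n) = nⁿ is O(nⁿ), and g(n) = log²(n) is O(log² n).
Since O(nⁿ) grows at least as fast as O(log² n), f(n) = Ω(g(n)) is true.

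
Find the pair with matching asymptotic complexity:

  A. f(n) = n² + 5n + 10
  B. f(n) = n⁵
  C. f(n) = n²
A and C

Examining each function:
  A. n² + 5n + 10 is O(n²)
  B. n⁵ is O(n⁵)
  C. n² is O(n²)

Functions A and C both have the same complexity class.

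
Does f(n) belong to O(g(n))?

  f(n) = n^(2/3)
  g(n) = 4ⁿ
True

f(n) = n^(2/3) is O(n^(2/3)), and g(n) = 4ⁿ is O(4ⁿ).
Since O(n^(2/3)) ⊆ O(4ⁿ) (f grows no faster than g), f(n) = O(g(n)) is true.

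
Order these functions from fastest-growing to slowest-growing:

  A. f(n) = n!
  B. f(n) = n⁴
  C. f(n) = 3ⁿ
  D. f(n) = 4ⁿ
A > D > C > B

Comparing growth rates:
A = n! is O(n!)
D = 4ⁿ is O(4ⁿ)
C = 3ⁿ is O(3ⁿ)
B = n⁴ is O(n⁴)

Therefore, the order from fastest to slowest is: A > D > C > B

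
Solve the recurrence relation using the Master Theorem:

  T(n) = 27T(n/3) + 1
Θ(n³)

Master Theorem: a = 27, b = 3, f(n) = 1.
Compute the critical exponent d = log₃(27) = 3.
Compare f(n) = Θ(1) against n^d:
  k = 0 < d = 3, so f(n) = O(n^(d-ε)) — Case 1.
  The recursion cost dominates: T(n) = Θ(n^d) = Θ(n³).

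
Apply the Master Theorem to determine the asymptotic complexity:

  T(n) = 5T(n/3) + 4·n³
Θ(n³)

Master Theorem: a = 5, b = 3, f(n) = 4·n³.
Compute the critical exponent d = log₃(5) = 1.465.
Compare f(n) = Θ(n³) against n^d:
  k = 3 > d = 1.465, so f(n) = Ω(n^(d+ε)) — Case 3.
  Regularity: a·(n/b)^3/n^3 = a/b^3 = 5/27 < 1 ✓.
  The top-level work dominates: T(n) = Θ(f(n)) = Θ(n³).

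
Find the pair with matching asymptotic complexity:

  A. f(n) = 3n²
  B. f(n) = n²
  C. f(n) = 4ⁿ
A and B

Examining each function:
  A. 3n² is O(n²)
  B. n² is O(n²)
  C. 4ⁿ is O(4ⁿ)

Functions A and B both have the same complexity class.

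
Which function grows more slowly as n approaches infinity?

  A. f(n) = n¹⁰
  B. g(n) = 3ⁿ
A

f(n) = n¹⁰ is O(n¹⁰), while g(n) = 3ⁿ is O(3ⁿ).
Since O(n¹⁰) grows slower than O(3ⁿ), f(n) is dominated.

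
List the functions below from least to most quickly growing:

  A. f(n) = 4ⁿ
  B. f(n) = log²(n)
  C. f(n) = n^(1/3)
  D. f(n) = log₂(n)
D < B < C < A

Comparing growth rates:
D = log₂(n) is O(log n)
B = log²(n) is O(log² n)
C = n^(1/3) is O(n^(1/3))
A = 4ⁿ is O(4ⁿ)

Therefore, the order from slowest to fastest is: D < B < C < A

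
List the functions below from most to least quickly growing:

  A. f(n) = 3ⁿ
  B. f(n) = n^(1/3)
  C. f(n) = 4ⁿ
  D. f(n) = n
C > A > D > B

Comparing growth rates:
C = 4ⁿ is O(4ⁿ)
A = 3ⁿ is O(3ⁿ)
D = n is O(n)
B = n^(1/3) is O(n^(1/3))

Therefore, the order from fastest to slowest is: C > A > D > B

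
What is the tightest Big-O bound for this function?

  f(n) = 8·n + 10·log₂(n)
O(n)

The dominant term in 8·n + 10·log₂(n) is 8·n, which is Θ(n).
Lower-order terms (10·log₂(n)) are asymptotically negligible.
Constants are absorbed, so the tightest bound is O(n).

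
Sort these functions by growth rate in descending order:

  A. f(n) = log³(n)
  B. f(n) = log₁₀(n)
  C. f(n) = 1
A > B > C

Comparing growth rates:
A = log³(n) is O(log³ n)
B = log₁₀(n) is O(log n)
C = 1 is O(1)

Therefore, the order from fastest to slowest is: A > B > C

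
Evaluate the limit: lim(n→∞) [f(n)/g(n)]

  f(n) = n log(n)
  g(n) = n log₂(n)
log(2)

Since n log(n) and n log₂(n) have the same growth rate (O(n log n)),
the ratio converges to a constant: log(2).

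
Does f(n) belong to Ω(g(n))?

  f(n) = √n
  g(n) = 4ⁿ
False

f(n) = √n is O(√n), and g(n) = 4ⁿ is O(4ⁿ).
Since O(√n) grows slower than O(4ⁿ), f(n) = Ω(g(n)) is false.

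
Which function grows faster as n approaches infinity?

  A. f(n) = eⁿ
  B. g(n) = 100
A

f(n) = eⁿ is O(eⁿ), while g(n) = 100 is O(1).
Since O(eⁿ) grows faster than O(1), f(n) dominates.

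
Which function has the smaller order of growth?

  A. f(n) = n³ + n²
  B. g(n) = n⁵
A

f(n) = n³ + n² is O(n³), while g(n) = n⁵ is O(n⁵).
Since O(n³) grows slower than O(n⁵), f(n) is dominated.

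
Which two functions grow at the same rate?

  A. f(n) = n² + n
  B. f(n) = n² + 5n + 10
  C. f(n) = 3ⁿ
A and B

Examining each function:
  A. n² + n is O(n²)
  B. n² + 5n + 10 is O(n²)
  C. 3ⁿ is O(3ⁿ)

Functions A and B both have the same complexity class.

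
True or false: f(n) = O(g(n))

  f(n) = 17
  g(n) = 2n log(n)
True

f(n) = 17 is O(1), and g(n) = 2n log(n) is O(n log n).
Since O(1) ⊆ O(n log n) (f grows no faster than g), f(n) = O(g(n)) is true.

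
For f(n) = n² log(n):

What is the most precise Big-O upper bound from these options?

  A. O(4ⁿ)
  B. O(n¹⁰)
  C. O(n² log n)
C

f(n) = n² log(n) is O(n² log n).
All listed options are valid Big-O bounds (upper bounds),
but O(n² log n) is the tightest (smallest valid bound).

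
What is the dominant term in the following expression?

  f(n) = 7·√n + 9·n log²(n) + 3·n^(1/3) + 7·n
9·n log²(n)

Looking at each term:
  - 7·√n is O(√n)
  - 9·n log²(n) is O(n log² n)
  - 3·n^(1/3) is O(n^(1/3))
  - 7·n is O(n)

The term 9·n log²(n) (O(n log² n)) grows fastest and dominates all others.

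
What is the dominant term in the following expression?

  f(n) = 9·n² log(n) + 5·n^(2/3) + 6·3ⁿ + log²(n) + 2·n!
2·n!

Looking at each term:
  - 9·n² log(n) is O(n² log n)
  - 5·n^(2/3) is O(n^(2/3))
  - 6·3ⁿ is O(3ⁿ)
  - log²(n) is O(log² n)
  - 2·n! is O(n!)

The term 2·n! (O(n!)) grows fastest and dominates all others.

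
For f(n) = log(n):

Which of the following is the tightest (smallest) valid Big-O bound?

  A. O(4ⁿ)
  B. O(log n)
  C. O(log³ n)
B

f(n) = log(n) is O(log n).
All listed options are valid Big-O bounds (upper bounds),
but O(log n) is the tightest (smallest valid bound).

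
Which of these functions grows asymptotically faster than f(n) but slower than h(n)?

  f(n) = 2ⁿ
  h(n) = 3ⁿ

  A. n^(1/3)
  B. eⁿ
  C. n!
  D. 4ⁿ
B

We need g(n) with 2ⁿ = o(g(n)) and g(n) = o(3ⁿ), i.e. O(2ⁿ) ≺ g ≺ O(3ⁿ).
Check each option:
  A. n^(1/3) — O(n^(1/3)) does not grow strictly faster than f(n)
  B. eⁿ — O(eⁿ) is strictly between O(2ⁿ) and O(3ⁿ) ✓
  C. n! — O(n!) does not grow strictly slower than h(n)
  D. 4ⁿ — O(4ⁿ) does not grow strictly slower than h(n)

Only option B (eⁿ) lies strictly between.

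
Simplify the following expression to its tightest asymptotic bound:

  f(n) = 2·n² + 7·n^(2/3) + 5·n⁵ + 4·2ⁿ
Θ(2ⁿ)

Order the terms by growth rate: 7·n^(2/3) ≺ 2·n² ≺ 5·n⁵ ≺ 4·2ⁿ.
The fastest-growing term 4·2ⁿ dominates as n → ∞; dropping its constant factor gives Θ(2ⁿ).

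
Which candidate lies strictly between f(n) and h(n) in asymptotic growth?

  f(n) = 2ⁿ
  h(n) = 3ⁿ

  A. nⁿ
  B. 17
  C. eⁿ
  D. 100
C

We need g(n) with 2ⁿ = o(g(n)) and g(n) = o(3ⁿ), i.e. O(2ⁿ) ≺ g ≺ O(3ⁿ).
Check each option:
  A. nⁿ — O(nⁿ) does not grow strictly slower than h(n)
  B. 17 — O(1) does not grow strictly faster than f(n)
  C. eⁿ — O(eⁿ) is strictly between O(2ⁿ) and O(3ⁿ) ✓
  D. 100 — O(1) does not grow strictly faster than f(n)

Only option C (eⁿ) lies strictly between.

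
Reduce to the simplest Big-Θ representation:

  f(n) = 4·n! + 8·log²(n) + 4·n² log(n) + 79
Θ(n!)

Order the terms by growth rate: 79 ≺ 8·log²(n) ≺ 4·n² log(n) ≺ 4·n!.
The fastest-growing term 4·n! dominates as n → ∞; dropping its constant factor gives Θ(n!).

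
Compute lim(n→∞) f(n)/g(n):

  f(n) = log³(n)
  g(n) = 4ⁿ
0

Since log³(n) (O(log³ n)) grows slower than 4ⁿ (O(4ⁿ)),
the ratio f(n)/g(n) → 0 as n → ∞.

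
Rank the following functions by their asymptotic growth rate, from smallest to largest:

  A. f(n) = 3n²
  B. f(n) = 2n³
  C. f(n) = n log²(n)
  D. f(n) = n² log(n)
C < A < D < B

Comparing growth rates:
C = n log²(n) is O(n log² n)
A = 3n² is O(n²)
D = n² log(n) is O(n² log n)
B = 2n³ is O(n³)

Therefore, the order from slowest to fastest is: C < A < D < B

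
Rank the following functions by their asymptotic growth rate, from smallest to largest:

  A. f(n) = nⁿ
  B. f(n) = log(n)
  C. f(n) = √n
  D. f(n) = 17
D < B < C < A

Comparing growth rates:
D = 17 is O(1)
B = log(n) is O(log n)
C = √n is O(√n)
A = nⁿ is O(nⁿ)

Therefore, the order from slowest to fastest is: D < B < C < A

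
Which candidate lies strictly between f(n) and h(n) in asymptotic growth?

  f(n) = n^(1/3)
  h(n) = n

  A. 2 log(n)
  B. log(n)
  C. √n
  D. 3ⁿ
C

We need g(n) with n^(1/3) = o(g(n)) and g(n) = o(n), i.e. O(n^(1/3)) ≺ g ≺ O(n).
Check each option:
  A. 2 log(n) — O(log n) does not grow strictly faster than f(n)
  B. log(n) — O(log n) does not grow strictly faster than f(n)
  C. √n — O(√n) is strictly between O(n^(1/3)) and O(n) ✓
  D. 3ⁿ — O(3ⁿ) does not grow strictly slower than h(n)

Only option C (√n) lies strictly between.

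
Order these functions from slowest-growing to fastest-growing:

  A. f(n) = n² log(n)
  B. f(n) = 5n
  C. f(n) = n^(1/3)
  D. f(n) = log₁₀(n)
D < C < B < A

Comparing growth rates:
D = log₁₀(n) is O(log n)
C = n^(1/3) is O(n^(1/3))
B = 5n is O(n)
A = n² log(n) is O(n² log n)

Therefore, the order from slowest to fastest is: D < C < B < A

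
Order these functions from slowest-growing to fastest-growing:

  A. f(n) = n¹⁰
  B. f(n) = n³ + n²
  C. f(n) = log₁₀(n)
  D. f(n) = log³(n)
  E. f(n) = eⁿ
C < D < B < A < E

Comparing growth rates:
C = log₁₀(n) is O(log n)
D = log³(n) is O(log³ n)
B = n³ + n² is O(n³)
A = n¹⁰ is O(n¹⁰)
E = eⁿ is O(eⁿ)

Therefore, the order from slowest to fastest is: C < D < B < A < E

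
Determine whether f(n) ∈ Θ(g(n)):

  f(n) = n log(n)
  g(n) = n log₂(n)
True

f(n) = n log(n) and g(n) = n log₂(n) are both O(n log n).
Since they have the same asymptotic growth rate, f(n) = Θ(g(n)) is true.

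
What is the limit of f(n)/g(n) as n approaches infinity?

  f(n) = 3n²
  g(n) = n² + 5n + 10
3

Since 3n² and n² + 5n + 10 have the same growth rate (O(n²)),
the ratio converges to a constant: 3.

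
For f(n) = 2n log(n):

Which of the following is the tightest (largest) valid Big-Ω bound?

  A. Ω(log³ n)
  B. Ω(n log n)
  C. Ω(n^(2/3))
B

f(n) = 2n log(n) is Ω(n log n).
All listed options are valid Big-Ω bounds (lower bounds),
but Ω(n log n) is the tightest (largest valid bound).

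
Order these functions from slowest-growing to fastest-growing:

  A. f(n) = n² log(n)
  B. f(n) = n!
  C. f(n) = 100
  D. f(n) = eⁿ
C < A < D < B

Comparing growth rates:
C = 100 is O(1)
A = n² log(n) is O(n² log n)
D = eⁿ is O(eⁿ)
B = n! is O(n!)

Therefore, the order from slowest to fastest is: C < A < D < B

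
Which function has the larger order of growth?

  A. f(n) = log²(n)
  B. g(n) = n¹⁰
B

f(n) = log²(n) is O(log² n), while g(n) = n¹⁰ is O(n¹⁰).
Since O(n¹⁰) grows faster than O(log² n), g(n) dominates.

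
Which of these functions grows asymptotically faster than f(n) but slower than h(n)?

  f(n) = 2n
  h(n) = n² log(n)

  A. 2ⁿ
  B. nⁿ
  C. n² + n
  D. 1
C

We need g(n) with 2n = o(g(n)) and g(n) = o(n² log(n)), i.e. O(n) ≺ g ≺ O(n² log n).
Check each option:
  A. 2ⁿ — O(2ⁿ) does not grow strictly slower than h(n)
  B. nⁿ — O(nⁿ) does not grow strictly slower than h(n)
  C. n² + n — O(n²) is strictly between O(n) and O(n² log n) ✓
  D. 1 — O(1) does not grow strictly faster than f(n)

Only option C (n² + n) lies strictly between.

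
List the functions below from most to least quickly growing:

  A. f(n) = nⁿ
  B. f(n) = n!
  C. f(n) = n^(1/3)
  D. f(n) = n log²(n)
A > B > D > C

Comparing growth rates:
A = nⁿ is O(nⁿ)
B = n! is O(n!)
D = n log²(n) is O(n log² n)
C = n^(1/3) is O(n^(1/3))

Therefore, the order from fastest to slowest is: A > B > D > C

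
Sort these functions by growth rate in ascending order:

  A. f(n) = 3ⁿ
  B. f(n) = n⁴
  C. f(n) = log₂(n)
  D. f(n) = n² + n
C < D < B < A

Comparing growth rates:
C = log₂(n) is O(log n)
D = n² + n is O(n²)
B = n⁴ is O(n⁴)
A = 3ⁿ is O(3ⁿ)

Therefore, the order from slowest to fastest is: C < D < B < A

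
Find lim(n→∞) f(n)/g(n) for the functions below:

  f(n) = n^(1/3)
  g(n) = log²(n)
∞

Since n^(1/3) (O(n^(1/3))) grows faster than log²(n) (O(log² n)),
the ratio f(n)/g(n) → ∞ as n → ∞.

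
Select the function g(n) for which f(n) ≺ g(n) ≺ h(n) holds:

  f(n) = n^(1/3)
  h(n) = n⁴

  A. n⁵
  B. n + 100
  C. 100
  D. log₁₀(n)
B

We need g(n) with n^(1/3) = o(g(n)) and g(n) = o(n⁴), i.e. O(n^(1/3)) ≺ g ≺ O(n⁴).
Check each option:
  A. n⁵ — O(n⁵) does not grow strictly slower than h(n)
  B. n + 100 — O(n) is strictly between O(n^(1/3)) and O(n⁴) ✓
  C. 100 — O(1) does not grow strictly faster than f(n)
  D. log₁₀(n) — O(log n) does not grow strictly faster than f(n)

Only option B (n + 100) lies strictly between.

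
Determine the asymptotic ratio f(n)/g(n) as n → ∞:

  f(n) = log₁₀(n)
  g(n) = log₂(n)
log(2)/log(10)

Since log₁₀(n) and log₂(n) have the same growth rate (O(log n)),
the ratio converges to a constant: log(2)/log(10).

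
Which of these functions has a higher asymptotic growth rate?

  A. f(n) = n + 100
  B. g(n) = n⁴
B

f(n) = n + 100 is O(n), while g(n) = n⁴ is O(n⁴).
Since O(n⁴) grows faster than O(n), g(n) dominates.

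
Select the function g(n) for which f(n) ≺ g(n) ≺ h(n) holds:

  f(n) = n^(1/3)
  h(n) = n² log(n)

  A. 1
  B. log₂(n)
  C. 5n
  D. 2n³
C

We need g(n) with n^(1/3) = o(g(n)) and g(n) = o(n² log(n)), i.e. O(n^(1/3)) ≺ g ≺ O(n² log n).
Check each option:
  A. 1 — O(1) does not grow strictly faster than f(n)
  B. log₂(n) — O(log n) does not grow strictly faster than f(n)
  C. 5n — O(n) is strictly between O(n^(1/3)) and O(n² log n) ✓
  D. 2n³ — O(n³) does not grow strictly slower than h(n)

Only option C (5n) lies strictly between.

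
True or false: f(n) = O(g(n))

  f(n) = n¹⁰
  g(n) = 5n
False

f(n) = n¹⁰ is O(n¹⁰), and g(n) = 5n is O(n).
Since O(n¹⁰) grows faster than O(n), f(n) = O(g(n)) is false.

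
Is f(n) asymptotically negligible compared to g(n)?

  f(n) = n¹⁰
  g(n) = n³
False

f(n) = n¹⁰ is O(n¹⁰), and g(n) = n³ is O(n³).
Since O(n¹⁰) grows faster than or equal to O(n³), f(n) = o(g(n)) is false.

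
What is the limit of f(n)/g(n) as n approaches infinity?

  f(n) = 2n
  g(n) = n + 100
2

Since 2n and n + 100 have the same growth rate (O(n)),
the ratio converges to a constant: 2.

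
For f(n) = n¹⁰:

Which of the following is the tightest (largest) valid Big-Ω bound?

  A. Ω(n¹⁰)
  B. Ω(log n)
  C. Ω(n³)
A

f(n) = n¹⁰ is Ω(n¹⁰).
All listed options are valid Big-Ω bounds (lower bounds),
but Ω(n¹⁰) is the tightest (largest valid bound).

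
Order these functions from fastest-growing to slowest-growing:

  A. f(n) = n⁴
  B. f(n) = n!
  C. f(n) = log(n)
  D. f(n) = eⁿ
B > D > A > C

Comparing growth rates:
B = n! is O(n!)
D = eⁿ is O(eⁿ)
A = n⁴ is O(n⁴)
C = log(n) is O(log n)

Therefore, the order from fastest to slowest is: B > D > A > C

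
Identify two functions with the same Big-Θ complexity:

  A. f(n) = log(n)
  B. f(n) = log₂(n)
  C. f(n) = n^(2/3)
A and B

Examining each function:
  A. log(n) is O(log n)
  B. log₂(n) is O(log n)
  C. n^(2/3) is O(n^(2/3))

Functions A and B both have the same complexity class.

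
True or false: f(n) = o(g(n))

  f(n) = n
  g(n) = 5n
False

f(n) = n is O(n), and g(n) = 5n is O(n).
Since they have the same growth rate, f(n) = o(g(n)) is false.
(f = o(g) requires f to grow strictly slower, not equal.)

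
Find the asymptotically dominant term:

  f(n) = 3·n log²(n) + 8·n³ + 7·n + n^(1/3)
8·n³

Looking at each term:
  - 3·n log²(n) is O(n log² n)
  - 8·n³ is O(n³)
  - 7·n is O(n)
  - n^(1/3) is O(n^(1/3))

The term 8·n³ (O(n³)) grows fastest and dominates all others.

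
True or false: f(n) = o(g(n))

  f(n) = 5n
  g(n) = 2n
False

f(n) = 5n is O(n), and g(n) = 2n is O(n).
Since they have the same growth rate, f(n) = o(g(n)) is false.
(f = o(g) requires f to grow strictly slower, not equal.)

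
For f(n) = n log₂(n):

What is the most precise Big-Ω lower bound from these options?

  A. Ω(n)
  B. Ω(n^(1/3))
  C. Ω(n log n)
C

f(n) = n log₂(n) is Ω(n log n).
All listed options are valid Big-Ω bounds (lower bounds),
but Ω(n log n) is the tightest (largest valid bound).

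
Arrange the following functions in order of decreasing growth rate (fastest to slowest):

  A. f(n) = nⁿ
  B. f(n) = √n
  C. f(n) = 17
A > B > C

Comparing growth rates:
A = nⁿ is O(nⁿ)
B = √n is O(√n)
C = 17 is O(1)

Therefore, the order from fastest to slowest is: A > B > C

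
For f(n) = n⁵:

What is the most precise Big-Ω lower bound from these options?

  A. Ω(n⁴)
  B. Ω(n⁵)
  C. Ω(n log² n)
B

f(n) = n⁵ is Ω(n⁵).
All listed options are valid Big-Ω bounds (lower bounds),
but Ω(n⁵) is the tightest (largest valid bound).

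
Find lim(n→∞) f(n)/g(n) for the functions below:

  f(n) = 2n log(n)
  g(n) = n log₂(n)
log(4)

Since 2n log(n) and n log₂(n) have the same growth rate (O(n log n)),
the ratio converges to a constant: log(4).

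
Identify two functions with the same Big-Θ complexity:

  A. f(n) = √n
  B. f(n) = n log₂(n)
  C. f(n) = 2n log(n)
B and C

Examining each function:
  A. √n is O(√n)
  B. n log₂(n) is O(n log n)
  C. 2n log(n) is O(n log n)

Functions B and C both have the same complexity class.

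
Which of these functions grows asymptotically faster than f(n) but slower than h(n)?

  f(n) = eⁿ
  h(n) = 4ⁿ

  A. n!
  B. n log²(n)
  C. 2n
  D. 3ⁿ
D

We need g(n) with eⁿ = o(g(n)) and g(n) = o(4ⁿ), i.e. O(eⁿ) ≺ g ≺ O(4ⁿ).
Check each option:
  A. n! — O(n!) does not grow strictly slower than h(n)
  B. n log²(n) — O(n log² n) does not grow strictly faster than f(n)
  C. 2n — O(n) does not grow strictly faster than f(n)
  D. 3ⁿ — O(3ⁿ) is strictly between O(eⁿ) and O(4ⁿ) ✓

Only option D (3ⁿ) lies strictly between.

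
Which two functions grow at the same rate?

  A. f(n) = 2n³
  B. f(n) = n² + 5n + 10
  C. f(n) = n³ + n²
A and C

Examining each function:
  A. 2n³ is O(n³)
  B. n² + 5n + 10 is O(n²)
  C. n³ + n² is O(n³)

Functions A and C both have the same complexity class.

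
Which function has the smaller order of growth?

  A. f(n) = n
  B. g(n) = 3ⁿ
A

f(n) = n is O(n), while g(n) = 3ⁿ is O(3ⁿ).
Since O(n) grows slower than O(3ⁿ), f(n) is dominated.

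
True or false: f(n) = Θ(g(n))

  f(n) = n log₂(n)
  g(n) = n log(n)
True

f(n) = n log₂(n) and g(n) = n log(n) are both O(n log n).
Since they have the same asymptotic growth rate, f(n) = Θ(g(n)) is true.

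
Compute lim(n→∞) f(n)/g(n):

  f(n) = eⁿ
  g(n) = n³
∞

Since eⁿ (O(eⁿ)) grows faster than n³ (O(n³)),
the ratio f(n)/g(n) → ∞ as n → ∞.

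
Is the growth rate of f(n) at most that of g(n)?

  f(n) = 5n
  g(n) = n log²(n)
True

f(n) = 5n is O(n), and g(n) = n log²(n) is O(n log² n).
Since O(n) ⊆ O(n log² n) (f grows no faster than g), f(n) = O(g(n)) is true.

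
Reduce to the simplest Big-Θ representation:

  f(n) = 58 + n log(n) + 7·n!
Θ(n!)

Order the terms by growth rate: 58 ≺ n log(n) ≺ 7·n!.
The fastest-growing term 7·n! dominates as n → ∞; dropping its constant factor gives Θ(n!).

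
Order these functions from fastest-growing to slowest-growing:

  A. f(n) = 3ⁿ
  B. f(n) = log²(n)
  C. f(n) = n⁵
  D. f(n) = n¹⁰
A > D > C > B

Comparing growth rates:
A = 3ⁿ is O(3ⁿ)
D = n¹⁰ is O(n¹⁰)
C = n⁵ is O(n⁵)
B = log²(n) is O(log² n)

Therefore, the order from fastest to slowest is: A > D > C > B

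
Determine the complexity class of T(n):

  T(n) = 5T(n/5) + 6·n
Θ(n log n)

Master Theorem: a = 5, b = 5, f(n) = 6·n.
Compute the critical exponent d = log₅(5) = 1.
Compare f(n) = Θ(n) against n^d:
  k = 1 = d, so f(n) = Θ(n^d) — Case 2.
  Work is balanced across levels: T(n) = Θ(n^d log n) = Θ(n log n).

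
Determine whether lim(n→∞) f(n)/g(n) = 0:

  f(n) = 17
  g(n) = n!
True

f(n) = 17 is O(1), and g(n) = n! is O(n!).
Since O(1) grows strictly slower than O(n!), f(n) = o(g(n)) is true.
This means lim(n→∞) f(n)/g(n) = 0.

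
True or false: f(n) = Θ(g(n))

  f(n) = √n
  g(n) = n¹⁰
False

f(n) = √n is O(√n), and g(n) = n¹⁰ is O(n¹⁰).
Since they have different growth rates, f(n) = Θ(g(n)) is false.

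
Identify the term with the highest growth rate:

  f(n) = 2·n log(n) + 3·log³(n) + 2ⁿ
2ⁿ

Looking at each term:
  - 2·n log(n) is O(n log n)
  - 3·log³(n) is O(log³ n)
  - 2ⁿ is O(2ⁿ)

The term 2ⁿ (O(2ⁿ)) grows fastest and dominates all others.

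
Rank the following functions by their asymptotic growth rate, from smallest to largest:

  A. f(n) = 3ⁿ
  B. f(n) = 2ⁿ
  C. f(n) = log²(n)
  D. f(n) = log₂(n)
D < C < B < A

Comparing growth rates:
D = log₂(n) is O(log n)
C = log²(n) is O(log² n)
B = 2ⁿ is O(2ⁿ)
A = 3ⁿ is O(3ⁿ)

Therefore, the order from slowest to fastest is: D < C < B < A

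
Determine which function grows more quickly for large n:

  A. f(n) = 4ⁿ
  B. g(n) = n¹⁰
A

f(n) = 4ⁿ is O(4ⁿ), while g(n) = n¹⁰ is O(n¹⁰).
Since O(4ⁿ) grows faster than O(n¹⁰), f(n) dominates.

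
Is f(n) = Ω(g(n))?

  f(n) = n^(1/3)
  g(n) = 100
True

f(n) = n^(1/3) is O(n^(1/3)), and g(n) = 100 is O(1).
Since O(n^(1/3)) grows at least as fast as O(1), f(n) = Ω(g(n)) is true.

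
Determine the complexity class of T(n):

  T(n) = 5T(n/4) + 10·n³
Θ(n³)

Master Theorem: a = 5, b = 4, f(n) = 10·n³.
Compute the critical exponent d = log₄(5) = 1.161.
Compare f(n) = Θ(n³) against n^d:
  k = 3 > d = 1.161, so f(n) = Ω(n^(d+ε)) — Case 3.
  Regularity: a·(n/b)^3/n^3 = a/b^3 = 5/64 < 1 ✓.
  The top-level work dominates: T(n) = Θ(f(n)) = Θ(n³).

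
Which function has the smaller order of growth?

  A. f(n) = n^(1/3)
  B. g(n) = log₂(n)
B

f(n) = n^(1/3) is O(n^(1/3)), while g(n) = log₂(n) is O(log n).
Since O(log n) grows slower than O(n^(1/3)), g(n) is dominated.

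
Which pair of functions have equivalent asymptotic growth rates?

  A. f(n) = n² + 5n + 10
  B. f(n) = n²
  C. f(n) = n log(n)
A and B

Examining each function:
  A. n² + 5n + 10 is O(n²)
  B. n² is O(n²)
  C. n log(n) is O(n log n)

Functions A and B both have the same complexity class.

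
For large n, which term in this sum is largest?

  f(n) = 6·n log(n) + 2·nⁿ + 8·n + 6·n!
2·nⁿ

Looking at each term:
  - 6·n log(n) is O(n log n)
  - 2·nⁿ is O(nⁿ)
  - 8·n is O(n)
  - 6·n! is O(n!)

The term 2·nⁿ (O(nⁿ)) grows fastest and dominates all others.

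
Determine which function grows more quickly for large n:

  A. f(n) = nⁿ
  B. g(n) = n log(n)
A

f(n) = nⁿ is O(nⁿ), while g(n) = n log(n) is O(n log n).
Since O(nⁿ) grows faster than O(n log n), f(n) dominates.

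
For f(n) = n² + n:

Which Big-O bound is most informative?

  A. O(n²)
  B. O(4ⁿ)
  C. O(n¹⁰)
A

f(n) = n² + n is O(n²).
All listed options are valid Big-O bounds (upper bounds),
but O(n²) is the tightest (smallest valid bound).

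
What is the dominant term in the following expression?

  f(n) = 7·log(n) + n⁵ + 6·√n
n⁵

Looking at each term:
  - 7·log(n) is O(log n)
  - n⁵ is O(n⁵)
  - 6·√n is O(√n)

The term n⁵ (O(n⁵)) grows fastest and dominates all others.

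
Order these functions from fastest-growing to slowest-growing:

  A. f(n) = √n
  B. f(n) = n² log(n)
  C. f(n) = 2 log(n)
B > A > C

Comparing growth rates:
B = n² log(n) is O(n² log n)
A = √n is O(√n)
C = 2 log(n) is O(log n)

Therefore, the order from fastest to slowest is: B > A > C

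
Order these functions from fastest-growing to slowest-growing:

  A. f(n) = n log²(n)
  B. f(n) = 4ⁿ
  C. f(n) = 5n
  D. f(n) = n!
D > B > A > C

Comparing growth rates:
D = n! is O(n!)
B = 4ⁿ is O(4ⁿ)
A = n log²(n) is O(n log² n)
C = 5n is O(n)

Therefore, the order from fastest to slowest is: D > B > A > C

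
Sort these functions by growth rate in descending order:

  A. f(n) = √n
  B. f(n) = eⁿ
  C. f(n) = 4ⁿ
C > B > A

Comparing growth rates:
C = 4ⁿ is O(4ⁿ)
B = eⁿ is O(eⁿ)
A = √n is O(√n)

Therefore, the order from fastest to slowest is: C > B > A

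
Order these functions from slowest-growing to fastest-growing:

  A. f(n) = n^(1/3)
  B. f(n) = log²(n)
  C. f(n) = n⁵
B < A < C

Comparing growth rates:
B = log²(n) is O(log² n)
A = n^(1/3) is O(n^(1/3))
C = n⁵ is O(n⁵)

Therefore, the order from slowest to fastest is: B < A < C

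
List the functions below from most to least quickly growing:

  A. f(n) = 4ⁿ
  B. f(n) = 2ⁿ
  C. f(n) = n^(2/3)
A > B > C

Comparing growth rates:
A = 4ⁿ is O(4ⁿ)
B = 2ⁿ is O(2ⁿ)
C = n^(2/3) is O(n^(2/3))

Therefore, the order from fastest to slowest is: A > B > C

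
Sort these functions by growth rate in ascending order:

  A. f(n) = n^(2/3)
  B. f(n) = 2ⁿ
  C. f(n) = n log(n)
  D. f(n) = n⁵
A < C < D < B

Comparing growth rates:
A = n^(2/3) is O(n^(2/3))
C = n log(n) is O(n log n)
D = n⁵ is O(n⁵)
B = 2ⁿ is O(2ⁿ)

Therefore, the order from slowest to fastest is: A < C < D < B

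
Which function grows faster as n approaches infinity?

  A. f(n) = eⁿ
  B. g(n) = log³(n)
A

f(n) = eⁿ is O(eⁿ), while g(n) = log³(n) is O(log³ n).
Since O(eⁿ) grows faster than O(log³ n), f(n) dominates.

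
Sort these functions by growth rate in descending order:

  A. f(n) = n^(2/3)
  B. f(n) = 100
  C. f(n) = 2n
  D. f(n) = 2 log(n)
C > A > D > B

Comparing growth rates:
C = 2n is O(n)
A = n^(2/3) is O(n^(2/3))
D = 2 log(n) is O(log n)
B = 100 is O(1)

Therefore, the order from fastest to slowest is: C > A > D > B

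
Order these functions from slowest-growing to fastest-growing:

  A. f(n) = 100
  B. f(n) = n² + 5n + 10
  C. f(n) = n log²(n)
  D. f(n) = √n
A < D < C < B

Comparing growth rates:
A = 100 is O(1)
D = √n is O(√n)
C = n log²(n) is O(n log² n)
B = n² + 5n + 10 is O(n²)

Therefore, the order from slowest to fastest is: A < D < C < B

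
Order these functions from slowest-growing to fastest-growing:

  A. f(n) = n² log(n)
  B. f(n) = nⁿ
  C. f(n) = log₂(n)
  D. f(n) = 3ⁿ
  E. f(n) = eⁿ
C < A < E < D < B

Comparing growth rates:
C = log₂(n) is O(log n)
A = n² log(n) is O(n² log n)
E = eⁿ is O(eⁿ)
D = 3ⁿ is O(3ⁿ)
B = nⁿ is O(nⁿ)

Therefore, the order from slowest to fastest is: C < A < E < D < B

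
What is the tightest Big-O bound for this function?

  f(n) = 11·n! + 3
O(n!)

The dominant term in 11·n! + 3 is 11·n!, which is Θ(n!).
Lower-order terms (3) are asymptotically negligible.
Constants are absorbed, so the tightest bound is O(n!).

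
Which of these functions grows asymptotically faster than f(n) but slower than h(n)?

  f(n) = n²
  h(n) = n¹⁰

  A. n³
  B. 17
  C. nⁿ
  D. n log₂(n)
A

We need g(n) with n² = o(g(n)) and g(n) = o(n¹⁰), i.e. O(n²) ≺ g ≺ O(n¹⁰).
Check each option:
  A. n³ — O(n³) is strictly between O(n²) and O(n¹⁰) ✓
  B. 17 — O(1) does not grow strictly faster than f(n)
  C. nⁿ — O(nⁿ) does not grow strictly slower than h(n)
  D. n log₂(n) — O(n log n) does not grow strictly faster than f(n)

Only option A (n³) lies strictly between.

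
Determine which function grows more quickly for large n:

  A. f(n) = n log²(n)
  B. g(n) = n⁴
B

f(n) = n log²(n) is O(n log² n), while g(n) = n⁴ is O(n⁴).
Since O(n⁴) grows faster than O(n log² n), g(n) dominates.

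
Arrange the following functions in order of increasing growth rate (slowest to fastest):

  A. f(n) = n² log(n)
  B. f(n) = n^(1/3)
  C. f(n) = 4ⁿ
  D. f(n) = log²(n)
D < B < A < C

Comparing growth rates:
D = log²(n) is O(log² n)
B = n^(1/3) is O(n^(1/3))
A = n² log(n) is O(n² log n)
C = 4ⁿ is O(4ⁿ)

Therefore, the order from slowest to fastest is: D < B < A < C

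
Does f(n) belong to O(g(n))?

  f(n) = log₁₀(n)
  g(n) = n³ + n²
True

f(n) = log₁₀(n) is O(log n), and g(n) = n³ + n² is O(n³).
Since O(log n) ⊆ O(n³) (f grows no faster than g), f(n) = O(g(n)) is true.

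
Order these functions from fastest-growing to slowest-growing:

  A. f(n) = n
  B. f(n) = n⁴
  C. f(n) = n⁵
C > B > A

Comparing growth rates:
C = n⁵ is O(n⁵)
B = n⁴ is O(n⁴)
A = n is O(n)

Therefore, the order from fastest to slowest is: C > B > A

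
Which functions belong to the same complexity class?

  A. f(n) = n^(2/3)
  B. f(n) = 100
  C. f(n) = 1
B and C

Examining each function:
  A. n^(2/3) is O(n^(2/3))
  B. 100 is O(1)
  C. 1 is O(1)

Functions B and C both have the same complexity class.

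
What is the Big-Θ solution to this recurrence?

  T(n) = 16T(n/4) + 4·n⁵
Θ(n⁵)

Master Theorem: a = 16, b = 4, f(n) = 4·n⁵.
Compute the critical exponent d = log₄(16) = 2.
Compare f(n) = Θ(n⁵) against n^d:
  k = 5 > d = 2, so f(n) = Ω(n^(d+ε)) — Case 3.
  Regularity: a·(n/b)^5/n^5 = a/b^5 = 16/1024 < 1 ✓.
  The top-level work dominates: T(n) = Θ(f(n)) = Θ(n⁵).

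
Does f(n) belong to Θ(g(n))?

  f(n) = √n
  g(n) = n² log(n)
False

f(n) = √n is O(√n), and g(n) = n² log(n) is O(n² log n).
Since they have different growth rates, f(n) = Θ(g(n)) is false.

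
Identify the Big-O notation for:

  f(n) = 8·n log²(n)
O(n log² n)

The dominant term in 8·n log²(n) is 8·n log²(n), which is Θ(n log² n).
Constants are absorbed, so the tightest bound is O(n log² n).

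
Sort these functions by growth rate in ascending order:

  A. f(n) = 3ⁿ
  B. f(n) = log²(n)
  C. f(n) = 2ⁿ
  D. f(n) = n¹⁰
B < D < C < A

Comparing growth rates:
B = log²(n) is O(log² n)
D = n¹⁰ is O(n¹⁰)
C = 2ⁿ is O(2ⁿ)
A = 3ⁿ is O(3ⁿ)

Therefore, the order from slowest to fastest is: B < D < C < A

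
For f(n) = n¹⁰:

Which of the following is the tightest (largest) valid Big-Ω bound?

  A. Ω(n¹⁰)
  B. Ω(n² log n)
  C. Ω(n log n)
A

f(n) = n¹⁰ is Ω(n¹⁰).
All listed options are valid Big-Ω bounds (lower bounds),
but Ω(n¹⁰) is the tightest (largest valid bound).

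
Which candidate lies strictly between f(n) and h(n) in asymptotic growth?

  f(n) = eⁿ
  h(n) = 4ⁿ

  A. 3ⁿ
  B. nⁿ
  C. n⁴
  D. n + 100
A

We need g(n) with eⁿ = o(g(n)) and g(n) = o(4ⁿ), i.e. O(eⁿ) ≺ g ≺ O(4ⁿ).
Check each option:
  A. 3ⁿ — O(3ⁿ) is strictly between O(eⁿ) and O(4ⁿ) ✓
  B. nⁿ — O(nⁿ) does not grow strictly slower than h(n)
  C. n⁴ — O(n⁴) does not grow strictly faster than f(n)
  D. n + 100 — O(n) does not grow strictly faster than f(n)

Only option A (3ⁿ) lies strictly between.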